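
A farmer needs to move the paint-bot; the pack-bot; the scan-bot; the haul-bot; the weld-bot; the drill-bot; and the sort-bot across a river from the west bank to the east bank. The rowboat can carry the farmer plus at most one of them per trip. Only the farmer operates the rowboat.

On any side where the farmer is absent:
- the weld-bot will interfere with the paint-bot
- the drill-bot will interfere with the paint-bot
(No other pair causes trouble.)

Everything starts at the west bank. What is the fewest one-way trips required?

15

Counting alone: the farmer can take at most 1 across per trip to the east bank, so moving all 7 needs at least 7 loaded trips out, with a return between consecutive ones — at least 13 crossings.
The safety rule pushes this higher. Following every safe sequence of crossings, the most of the 7 that can be at the east bank as the rowboat arrives there on crossing 13 is 6 — never all 7.
So no plan with fewer than 15 crossings exists, and this one achieves 15:
1. Farmer goes to the east bank with the paint-bot.  [the west bank: the drill-bot, the haul-bot, the pack-bot, the scan-bot, the sort-bot, the weld-bot | the east bank: the paint-bot]
2. Farmer goes back to the west bank alone.  [the west bank: the drill-bot, the haul-bot, the pack-bot, the scan-bot, the sort-bot, the weld-bot | the east bank: the paint-bot]
3. Farmer goes to the east bank with the pack-bot.  [the west bank: the drill-bot, the haul-bot, the scan-bot, the sort-bot, the weld-bot | the east bank: the pack-bot, the paint-bot]
4. Farmer goes back to the west bank alone.  [the west bank: the drill-bot, the haul-bot, the scan-bot, the sort-bot, the weld-bot | the east bank: the pack-bot, the paint-bot]
5. Farmer goes to the east bank with the scan-bot.  [the west bank: the drill-bot, the haul-bot, the sort-bot, the weld-bot | the east bank: the pack-bot, the paint-bot, the scan-bot]
6. Farmer goes back to the west bank alone.  [the west bank: the drill-bot, the haul-bot, the sort-bot, the weld-bot | the east bank: the pack-bot, the paint-bot, the scan-bot]
7. Farmer goes to the east bank with the haul-bot.  [the west bank: the drill-bot, the sort-bot, the weld-bot | the east bank: the haul-bot, the pack-bot, the paint-bot, the scan-bot]
8. Farmer goes back to the west bank alone.  [the west bank: the drill-bot, the sort-bot, the weld-bot | the east bank: the haul-bot, the pack-bot, the paint-bot, the scan-bot]
9. Farmer goes to the east bank with the weld-bot.  [the west bank: the drill-bot, the sort-bot | the east bank: the haul-bot, the pack-bot, the paint-bot, the scan-bot, the weld-bot]
10. Farmer goes back to the west bank with the paint-bot.  [the west bank: the drill-bot, the paint-bot, the sort-bot | the east bank: the haul-bot, the pack-bot, the scan-bot, the weld-bot]
11. Farmer goes to the east bank with the drill-bot.  [the west bank: the paint-bot, the sort-bot | the east bank: the drill-bot, the haul-bot, the pack-bot, the scan-bot, the weld-bot]
12. Farmer goes back to the west bank alone.  [the west bank: the paint-bot, the sort-bot | the east bank: the drill-bot, the haul-bot, the pack-bot, the scan-bot, the weld-bot]
13. Farmer goes to the east bank with the sort-bot.  [the west bank: the paint-bot | the east bank: the drill-bot, the haul-bot, the pack-bot, the scan-bot, the sort-bot, the weld-bot]
14. Farmer goes back to the west bank alone.  [the west bank: the paint-bot | the east bank: the drill-bot, the haul-bot, the pack-bot, the scan-bot, the sort-bot, the weld-bot]
15. Farmer goes to the east bank with the paint-bot.  [the west bank: — | the east bank: the drill-bot, the haul-bot, the pack-bot, the paint-bot, the scan-bot, the sort-bot, the weld-bot]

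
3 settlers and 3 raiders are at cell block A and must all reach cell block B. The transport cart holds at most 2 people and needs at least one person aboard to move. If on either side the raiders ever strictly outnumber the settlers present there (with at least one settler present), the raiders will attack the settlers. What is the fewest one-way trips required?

Counting alone: each trip to cell block B takes at most 2 across and each return brings at least 1 back, so after t trips out (and t−1 returns) at most 2t − (t−1) of the 6 are across; that first reaches 6 at t = 5, so at least 9 crossings are needed.
The safety rule pushes this higher. Following every safe sequence of crossings, the most of the 6 that can be at cell block B as the transport cart arrives there on crossing 9 is 5 — never all 6.
So no plan with fewer than 11 crossings exists, and this one achieves 11:
1. 2 raiders → cell block B.  (cell block A: 3S 1R; cell block B: 0S 2R)
2. 1 raider ← cell block A.  (cell block A: 3S 2R; cell block B: 0S 1R)
3. 2 raiders → cell block B.  (cell block A: 3S 0R; cell block B: 0S 3R)
4. 1 raider ← cell block A.  (cell block A: 3S 1R; cell block B: 0S 2R)
5. 2 settlers → cell block B.  (cell block A: 1S 1R; cell block B: 2S 2R)
6. 1 settler and 1 raider ← cell block A.  (cell block A: 2S 2R; cell block B: 1S 1R)
7. 2 settlers → cell block B.  (cell block A: 0S 2R; cell block B: 3S 1R)
8. 1 raider ← cell block A.  (cell block A: 0S 3R; cell block B: 3S 0R)
9. 2 raiders → cell block B.  (cell block A: 0S 1R; cell block B: 3S 2R)
10. 1 raider ← cell block A.  (cell block A: 0S 2R; cell block B: 3S 1R)
11. 2 raiders → cell block B.  (cell block A: 0S 0R; cell block B: 3S 3R)

11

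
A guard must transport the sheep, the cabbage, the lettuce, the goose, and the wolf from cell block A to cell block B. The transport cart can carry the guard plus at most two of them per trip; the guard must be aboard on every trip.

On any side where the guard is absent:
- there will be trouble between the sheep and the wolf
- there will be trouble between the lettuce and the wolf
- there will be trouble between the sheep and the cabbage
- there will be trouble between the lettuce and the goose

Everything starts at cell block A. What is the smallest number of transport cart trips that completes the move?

Counting alone: the guard can take at most 2 across per trip to cell block B, so moving all 5 needs at least 3 loaded trips out, with a return between consecutive ones — at least 5 crossings.
The safety rule pushes this higher. Following every safe sequence of crossings, the most of the 5 that can be at cell block B as the transport cart arrives there on crossing 5 is 4 — never all 5.
So no plan with fewer than 7 crossings exists, and this one achieves 7:
1. Guard goes to cell block B with the lettuce and the sheep.
2. Guard goes back to cell block A alone.
3. Guard goes to cell block B with the cabbage.
4. Guard goes back to cell block A with the sheep.
5. Guard goes to cell block B with the goose and the wolf.
6. Guard goes back to cell block A with the lettuce.
7. Guard goes to cell block B with the lettuce and the sheep.

7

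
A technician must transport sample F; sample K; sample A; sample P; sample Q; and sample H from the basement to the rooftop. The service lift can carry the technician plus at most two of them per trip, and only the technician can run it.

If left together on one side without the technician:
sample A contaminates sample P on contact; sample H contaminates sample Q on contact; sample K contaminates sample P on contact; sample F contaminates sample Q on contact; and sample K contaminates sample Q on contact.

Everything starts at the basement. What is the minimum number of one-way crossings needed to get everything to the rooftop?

7

Counting alone: the technician can take at most 2 across per trip to the rooftop, so moving all 6 needs at least 3 loaded trips out, with a return between consecutive ones — at least 5 crossings.
The safety rule pushes this higher. Following every safe sequence of crossings, the most of the 6 that can be at the rooftop as the service lift arrives there on crossing 5 is 5 — never all 6.
So no plan with fewer than 7 crossings exists, and this one achieves 7:
1. Technician goes to the rooftop with sample P and sample Q.
2. Technician goes back to the basement alone.
3. Technician goes to the rooftop with sample F and sample K.
4. Technician goes back to the basement with sample P and sample Q.
5. Technician goes to the rooftop with sample A and sample H.
6. Technician goes back to the basement alone.
7. Technician goes to the rooftop with sample P and sample Q.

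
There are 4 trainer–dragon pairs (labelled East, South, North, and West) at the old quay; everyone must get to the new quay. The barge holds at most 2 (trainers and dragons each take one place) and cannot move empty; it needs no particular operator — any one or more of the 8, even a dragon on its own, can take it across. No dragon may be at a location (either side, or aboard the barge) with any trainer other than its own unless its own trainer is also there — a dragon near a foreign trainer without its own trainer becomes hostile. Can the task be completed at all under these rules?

No

Following every safe sequence of crossings from the start, the most of the 8 that can be at the new quay as the barge arrives there on crossings 1, 3, 5 is 2, 3, 4 respectively; the best ever achieved is 4 of 8.
From crossing 7 on, no configuration arises that was not already reachable earlier: only 44 distinct safe configurations (who is on which side, and where the barge is) can ever be reached, none of them has everyone across, and every continuation just revisits them. So no valid plan exists.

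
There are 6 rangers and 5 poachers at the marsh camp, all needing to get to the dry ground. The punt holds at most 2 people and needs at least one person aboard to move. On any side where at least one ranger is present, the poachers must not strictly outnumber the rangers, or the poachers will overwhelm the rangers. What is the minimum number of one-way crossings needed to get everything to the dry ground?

Counting alone: each trip to the dry ground takes at most 2 across and each return brings at least 1 back, so after t trips out (and t−1 returns) at most 2t − (t−1) of the 11 are across; that first reaches 11 at t = 10, so at least 19 crossings are needed.
The plan below uses exactly 19 crossings, so it is optimal:
1. 2 poachers → the dry ground.  (the marsh camp: 6R 3P; the dry ground: 0R 2P)
2. 1 poacher ← the marsh camp.  (the marsh camp: 6R 4P; the dry ground: 0R 1P)
3. 2 poachers → the dry ground.  (the marsh camp: 6R 2P; the dry ground: 0R 3P)
4. 1 poacher ← the marsh camp.  (the marsh camp: 6R 3P; the dry ground: 0R 2P)
5. 2 rangers → the dry ground.  (the marsh camp: 4R 3P; the dry ground: 2R 2P)
6. 1 poacher ← the marsh camp.  (the marsh camp: 4R 4P; the dry ground: 2R 1P)
7. 1 ranger and 1 poacher → the dry ground.  (the marsh camp: 3R 3P; the dry ground: 3R 2P)
8. 1 ranger ← the marsh camp.  (the marsh camp: 4R 3P; the dry ground: 2R 2P)
9. 1 ranger and 1 poacher → the dry ground.  (the marsh camp: 3R 2P; the dry ground: 3R 3P)
10. 1 poacher ← the marsh camp.  (the marsh camp: 3R 3P; the dry ground: 3R 2P)
11. 1 ranger and 1 poacher → the dry ground.  (the marsh camp: 2R 2P; the dry ground: 4R 3P)
12. 1 ranger ← the marsh camp.  (the marsh camp: 3R 2P; the dry ground: 3R 3P)
13. 1 ranger and 1 poacher → the dry ground.  (the marsh camp: 2R 1P; the dry ground: 4R 4P)
14. 1 poacher ← the marsh camp.  (the marsh camp: 2R 2P; the dry ground: 4R 3P)
15. 1 ranger and 1 poacher → the dry ground.  (the marsh camp: 1R 1P; the dry ground: 5R 4P)
16. 1 ranger ← the marsh camp.  (the marsh camp: 2R 1P; the dry ground: 4R 4P)
17. 1 ranger and 1 poacher → the dry ground.  (the marsh camp: 1R 0P; the dry ground: 5R 5P)
18. 1 poacher ← the marsh camp.  (the marsh camp: 1R 1P; the dry ground: 5R 4P)
19. 1 ranger and 1 poacher → the dry ground.  (the marsh camp: 0R 0P; the dry ground: 6R 5P)

19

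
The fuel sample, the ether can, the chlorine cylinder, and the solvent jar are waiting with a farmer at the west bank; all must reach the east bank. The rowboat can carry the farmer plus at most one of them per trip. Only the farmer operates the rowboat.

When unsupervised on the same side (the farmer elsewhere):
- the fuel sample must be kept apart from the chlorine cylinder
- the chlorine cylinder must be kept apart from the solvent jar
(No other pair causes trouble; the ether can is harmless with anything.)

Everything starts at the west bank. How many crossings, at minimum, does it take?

9

Counting alone: the farmer can take at most 1 across per trip to the east bank, so moving all 4 needs at least 4 loaded trips out, with a return between consecutive ones — at least 7 crossings.
The safety rule pushes this higher. Following every safe sequence of crossings, the most of the 4 that can be at the east bank as the rowboat arrives there on crossing 7 is 3 — never all 4.
So no plan with fewer than 9 crossings exists, and this one achieves 9:
1. Farmer goes to the east bank with the chlorine cylinder.  [the west bank: the ether can, the fuel sample, the solvent jar | the east bank: the chlorine cylinder]
2. Farmer goes back to the west bank alone.  [the west bank: the ether can, the fuel sample, the solvent jar | the east bank: the chlorine cylinder]
3. Farmer goes to the east bank with the fuel sample.  [the west bank: the ether can, the solvent jar | the east bank: the chlorine cylinder, the fuel sample]
4. Farmer goes back to the west bank with the chlorine cylinder.  [the west bank: the chlorine cylinder, the ether can, the solvent jar | the east bank: the fuel sample]
5. Farmer goes to the east bank with the solvent jar.  [the west bank: the chlorine cylinder, the ether can | the east bank: the fuel sample, the solvent jar]
6. Farmer goes back to the west bank alone.  [the west bank: the chlorine cylinder, the ether can | the east bank: the fuel sample, the solvent jar]
7. Farmer goes to the east bank with the ether can.  [the west bank: the chlorine cylinder | the east bank: the ether can, the fuel sample, the solvent jar]
8. Farmer goes back to the west bank alone.  [the west bank: the chlorine cylinder | the east bank: the ether can, the fuel sample, the solvent jar]
9. Farmer goes to the east bank with the chlorine cylinder.  [the west bank: — | the east bank: the chlorine cylinder, the ether can, the fuel sample, the solvent jar]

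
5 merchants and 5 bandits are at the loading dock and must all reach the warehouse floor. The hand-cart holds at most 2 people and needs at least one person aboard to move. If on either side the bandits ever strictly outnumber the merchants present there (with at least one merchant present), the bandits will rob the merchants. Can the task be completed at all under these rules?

Following every safe sequence of crossings from the start, the most of the 10 that can be at the warehouse floor as the hand-cart arrives there on crossings 1, 3, 5, 7 is 2, 3, 4, 5 respectively; the best ever achieved is 5 of 10.
From crossing 9 on, no configuration arises that was not already reachable earlier: only 13 distinct safe configurations (who is on which side, and where the hand-cart is) can ever be reached, none of them has everyone across, and every continuation just revisits them. They are: 0 merchants + 0 bandits across (hand-cart back at the start); 0 merchants + 1 bandit across (hand-cart there); 0 merchants + 1 bandit across (hand-cart back at the start); 0 merchants + 2 bandits across (hand-cart there); 0 merchants + 2 bandits across (hand-cart back at the start); 0 merchants + 3 bandits across (hand-cart there); 0 merchants + 3 bandits across (hand-cart back at the start); 0 merchants + 4 bandits across (hand-cart there); 0 merchants + 4 bandits across (hand-cart back at the start); 0 merchants + 5 bandits across (hand-cart there); 1 merchant + 1 bandit across (hand-cart there); 1 merchant + 1 bandit across (hand-cart back at the start); 2 merchants + 2 bandits across (hand-cart there). So no valid plan exists.

No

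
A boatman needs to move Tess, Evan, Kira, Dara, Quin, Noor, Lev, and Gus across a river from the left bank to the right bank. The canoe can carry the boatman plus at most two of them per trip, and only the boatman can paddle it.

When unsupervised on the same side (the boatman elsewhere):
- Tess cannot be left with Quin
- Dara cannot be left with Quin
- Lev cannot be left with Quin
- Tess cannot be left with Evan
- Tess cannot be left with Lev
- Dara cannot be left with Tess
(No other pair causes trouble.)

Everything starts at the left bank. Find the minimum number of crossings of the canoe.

Counting alone: the boatman can take at most 2 across per trip to the right bank, so moving all 8 needs at least 4 loaded trips out, with a return between consecutive ones — at least 7 crossings.
The safety rule pushes this higher. Following every safe sequence of crossings, the most of the 8 that can be at the right bank as the canoe arrives there on crossings 7, 9, 11 is 5, 6, 7 respectively — never all 8.
So no plan with fewer than 13 crossings exists, and this one achieves 13:
1. Boatman goes to the right bank with Quin and Tess.  [the left bank: Dara, Evan, Gus, Kira, Lev, Noor | the right bank: Quin, Tess]
2. Boatman goes back to the left bank with Tess.  [the left bank: Dara, Evan, Gus, Kira, Lev, Noor, Tess | the right bank: Quin]
3. Boatman goes to the right bank with Evan and Tess.  [the left bank: Dara, Gus, Kira, Lev, Noor | the right bank: Evan, Quin, Tess]
4. Boatman goes back to the left bank with Tess.  [the left bank: Dara, Gus, Kira, Lev, Noor, Tess | the right bank: Evan, Quin]
5. Boatman goes to the right bank with Kira and Tess.  [the left bank: Dara, Gus, Lev, Noor | the right bank: Evan, Kira, Quin, Tess]
6. Boatman goes back to the left bank with Tess.  [the left bank: Dara, Gus, Lev, Noor, Tess | the right bank: Evan, Kira, Quin]
7. Boatman goes to the right bank with Noor and Tess.  [the left bank: Dara, Gus, Lev | the right bank: Evan, Kira, Noor, Quin, Tess]
8. Boatman goes back to the left bank with Tess.  [the left bank: Dara, Gus, Lev, Tess | the right bank: Evan, Kira, Noor, Quin]
9. Boatman goes to the right bank with Gus and Tess.  [the left bank: Dara, Lev | the right bank: Evan, Gus, Kira, Noor, Quin, Tess]
10. Boatman goes back to the left bank with Tess.  [the left bank: Dara, Lev, Tess | the right bank: Evan, Gus, Kira, Noor, Quin]
11. Boatman goes to the right bank with Dara and Lev.  [the left bank: Tess | the right bank: Dara, Evan, Gus, Kira, Lev, Noor, Quin]
12. Boatman goes back to the left bank with Quin.  [the left bank: Quin, Tess | the right bank: Dara, Evan, Gus, Kira, Lev, Noor]
13. Boatman goes to the right bank with Quin and Tess.  [the left bank: — | the right bank: Dara, Evan, Gus, Kira, Lev, Noor, Quin, Tess]

13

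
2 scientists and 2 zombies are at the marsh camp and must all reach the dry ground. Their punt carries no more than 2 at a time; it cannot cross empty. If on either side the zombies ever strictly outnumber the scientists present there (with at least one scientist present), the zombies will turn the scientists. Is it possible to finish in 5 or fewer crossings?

Yes — this plan uses 5 crossings (≤ 5):
1. 2 zombies → the dry ground.  (the marsh camp: 2S 0Z; the dry ground: 0S 2Z)
2. 1 zombie ← the marsh camp.  (the marsh camp: 2S 1Z; the dry ground: 0S 1Z)
3. 2 scientists → the dry ground.  (the marsh camp: 0S 1Z; the dry ground: 2S 1Z)
4. 1 zombie ← the marsh camp.  (the marsh camp: 0S 2Z; the dry ground: 2S 0Z)
5. 2 zombies → the dry ground.  (the marsh camp: 0S 0Z; the dry ground: 2S 2Z)

Yes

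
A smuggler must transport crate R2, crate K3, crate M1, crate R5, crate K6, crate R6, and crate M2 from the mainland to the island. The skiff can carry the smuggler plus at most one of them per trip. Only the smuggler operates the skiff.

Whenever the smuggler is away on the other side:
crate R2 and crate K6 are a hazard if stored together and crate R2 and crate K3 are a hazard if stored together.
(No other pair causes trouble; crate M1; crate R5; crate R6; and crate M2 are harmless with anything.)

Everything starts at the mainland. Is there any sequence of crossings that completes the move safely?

Yes

1. Smuggler goes to the island with crate R2.  [the mainland: crate K3, crate K6, crate M1, crate M2, crate R5, crate R6 | the island: crate R2]
2. Smuggler goes back to the mainland alone.  [the mainland: crate K3, crate K6, crate M1, crate M2, crate R5, crate R6 | the island: crate R2]
3. Smuggler goes to the island with crate K3.  [the mainland: crate K6, crate M1, crate M2, crate R5, crate R6 | the island: crate K3, crate R2]
4. Smuggler goes back to the mainland with crate R2.  [the mainland: crate K6, crate M1, crate M2, crate R2, crate R5, crate R6 | the island: crate K3]
5. Smuggler goes to the island with crate K6.  [the mainland: crate M1, crate M2, crate R2, crate R5, crate R6 | the island: crate K3, crate K6]
6. Smuggler goes back to the mainland alone.  [the mainland: crate M1, crate M2, crate R2, crate R5, crate R6 | the island: crate K3, crate K6]
7. Smuggler goes to the island with crate M1.  [the mainland: crate M2, crate R2, crate R5, crate R6 | the island: crate K3, crate K6, crate M1]
8. Smuggler goes back to the mainland alone.  [the mainland: crate M2, crate R2, crate R5, crate R6 | the island: crate K3, crate K6, crate M1]
9. Smuggler goes to the island with crate R5.  [the mainland: crate M2, crate R2, crate R6 | the island: crate K3, crate K6, crate M1, crate R5]
10. Smuggler goes back to the mainland alone.  [the mainland: crate M2, crate R2, crate R6 | the island: crate K3, crate K6, crate M1, crate R5]
11. Smuggler goes to the island with crate R6.  [the mainland: crate M2, crate R2 | the island: crate K3, crate K6, crate M1, crate R5, crate R6]
12. Smuggler goes back to the mainland alone.  [the mainland: crate M2, crate R2 | the island: crate K3, crate K6, crate M1, crate R5, crate R6]
13. Smuggler goes to the island with crate M2.  [the mainland: crate R2 | the island: crate K3, crate K6, crate M1, crate M2, crate R5, crate R6]
14. Smuggler goes back to the mainland alone.  [the mainland: crate R2 | the island: crate K3, crate K6, crate M1, crate M2, crate R5, crate R6]
15. Smuggler goes to the island with crate R2.  [the mainland: — | the island: crate K3, crate K6, crate M1, crate M2, crate R2, crate R5, crate R6]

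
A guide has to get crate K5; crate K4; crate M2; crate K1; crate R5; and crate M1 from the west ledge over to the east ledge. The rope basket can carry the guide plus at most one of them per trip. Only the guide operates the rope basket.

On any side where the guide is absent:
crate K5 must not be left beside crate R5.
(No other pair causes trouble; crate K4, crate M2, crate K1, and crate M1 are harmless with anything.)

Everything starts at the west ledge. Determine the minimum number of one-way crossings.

Counting alone: the guide can take at most 1 across per trip to the east ledge, so moving all 6 needs at least 6 loaded trips out, with a return between consecutive ones — at least 11 crossings.
The plan below uses exactly 11 crossings, so it is optimal:
1. Guide goes to the east ledge with crate K5.
2. Guide goes back to the west ledge alone.
3. Guide goes to the east ledge with crate K4.
4. Guide goes back to the west ledge alone.
5. Guide goes to the east ledge with crate M2.
6. Guide goes back to the west ledge alone.
7. Guide goes to the east ledge with crate K1.
8. Guide goes back to the west ledge alone.
9. Guide goes to the east ledge with crate M1.
10. Guide goes back to the west ledge alone.
11. Guide goes to the east ledge with crate R5.

11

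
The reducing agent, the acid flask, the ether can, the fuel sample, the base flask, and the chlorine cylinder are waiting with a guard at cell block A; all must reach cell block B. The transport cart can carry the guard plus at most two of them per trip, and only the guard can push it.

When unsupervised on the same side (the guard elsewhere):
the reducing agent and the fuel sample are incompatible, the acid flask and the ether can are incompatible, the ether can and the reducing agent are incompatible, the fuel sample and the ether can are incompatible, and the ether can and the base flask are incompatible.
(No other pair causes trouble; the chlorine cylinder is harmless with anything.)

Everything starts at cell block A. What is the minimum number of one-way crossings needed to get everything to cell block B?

Counting alone: the guard can take at most 2 across per trip to cell block B, so moving all 6 needs at least 3 loaded trips out, with a return between consecutive ones — at least 5 crossings.
The safety rule pushes this higher. Following every safe sequence of crossings, the most of the 6 that can be at cell block B as the transport cart arrives there on crossings 5, 7 is 4, 5 respectively — never all 6.
So no plan with fewer than 9 crossings exists, and this one achieves 9:
1. Guard goes to cell block B with the ether can and the reducing agent.
2. Guard goes back to cell block A with the reducing agent.
3. Guard goes to cell block B with the acid flask and the reducing agent.
4. Guard goes back to cell block A with the ether can.
5. Guard goes to cell block B with the base flask and the ether can.
6. Guard goes back to cell block A with the ether can.
7. Guard goes to cell block B with the chlorine cylinder and the ether can.
8. Guard goes back to cell block A with the ether can.
9. Guard goes to cell block B with the ether can and the fuel sample.

9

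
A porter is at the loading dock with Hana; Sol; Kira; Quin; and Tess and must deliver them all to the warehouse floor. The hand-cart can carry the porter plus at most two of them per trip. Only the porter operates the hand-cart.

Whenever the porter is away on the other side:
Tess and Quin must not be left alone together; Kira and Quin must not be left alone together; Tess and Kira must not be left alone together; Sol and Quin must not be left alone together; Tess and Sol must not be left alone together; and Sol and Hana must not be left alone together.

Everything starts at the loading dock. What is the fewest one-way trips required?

Whatever the first load, the items left behind include a forbidden pair without the porter. No opening move is safe, so no plan exists.

impossible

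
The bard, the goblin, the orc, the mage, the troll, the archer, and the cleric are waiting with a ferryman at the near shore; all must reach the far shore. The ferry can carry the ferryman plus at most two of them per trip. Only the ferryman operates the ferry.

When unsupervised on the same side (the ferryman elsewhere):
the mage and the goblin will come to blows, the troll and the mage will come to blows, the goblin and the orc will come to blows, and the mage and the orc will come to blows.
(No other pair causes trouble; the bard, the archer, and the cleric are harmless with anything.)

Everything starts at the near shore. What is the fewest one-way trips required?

11

Counting alone: the ferryman can take at most 2 across per trip to the far shore, so moving all 7 needs at least 4 loaded trips out, with a return between consecutive ones — at least 7 crossings.
The safety rule pushes this higher. Following every safe sequence of crossings, the most of the 7 that can be at the far shore as the ferry arrives there on crossings 7, 9 is 5, 6 respectively — never all 7.
So no plan with fewer than 11 crossings exists, and this one achieves 11:
1. Ferryman goes to the far shore with the goblin and the mage.
2. Ferryman goes back to the near shore with the goblin.
3. Ferryman goes to the far shore with the bard and the goblin.
4. Ferryman goes back to the near shore with the goblin.
5. Ferryman goes to the far shore with the goblin and the troll.
6. Ferryman goes back to the near shore with the mage.
7. Ferryman goes to the far shore with the archer and the orc.
8. Ferryman goes back to the near shore with the goblin.
9. Ferryman goes to the far shore with the cleric and the goblin.
10. Ferryman goes back to the near shore with the goblin.
11. Ferryman goes to the far shore with the goblin and the mage.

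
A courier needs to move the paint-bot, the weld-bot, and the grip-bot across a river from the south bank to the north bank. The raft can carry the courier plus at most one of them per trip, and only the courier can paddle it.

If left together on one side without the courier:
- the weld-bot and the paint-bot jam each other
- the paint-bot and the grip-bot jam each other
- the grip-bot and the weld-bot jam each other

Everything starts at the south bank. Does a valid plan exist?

Whatever the first load, the items left behind include a forbidden pair without the courier. No opening move is safe, so no plan exists.

No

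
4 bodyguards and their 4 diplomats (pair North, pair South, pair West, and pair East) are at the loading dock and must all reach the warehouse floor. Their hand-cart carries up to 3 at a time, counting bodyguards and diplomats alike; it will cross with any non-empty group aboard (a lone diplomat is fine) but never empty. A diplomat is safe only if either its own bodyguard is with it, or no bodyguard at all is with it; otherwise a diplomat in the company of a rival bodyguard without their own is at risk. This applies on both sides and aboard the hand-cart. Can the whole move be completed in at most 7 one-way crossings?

No

Counting alone: each trip to the warehouse floor takes at most 3 across and each return brings at least 1 back, so after t trips out (and t−1 returns) at most 3t − (t−1) of the 8 are across; that first reaches 8 at t = 4, so at least 7 crossings are needed.
The safety rule pushes this higher. Following every safe sequence of crossings, the most of the 8 that can be at the warehouse floor as the hand-cart arrives there on crossing 7 is 7 — never all 8.
So the move cannot be finished within 7 crossings. (The shortest complete plan takes 9:)
1. bodyguard North and diplomat North cross → the warehouse floor.
2. bodyguard North crosses ← the loading dock.
3. bodyguard North, bodyguard South, and diplomat South cross → the warehouse floor.
4. bodyguard North and diplomat North cross ← the loading dock.
5. bodyguard East, bodyguard North, and bodyguard West cross → the warehouse floor.
6. diplomat South crosses ← the loading dock.
7. diplomat North and diplomat South cross → the warehouse floor.
8. diplomat North crosses ← the loading dock.
9. diplomat East, diplomat North, and diplomat West cross → the warehouse floor.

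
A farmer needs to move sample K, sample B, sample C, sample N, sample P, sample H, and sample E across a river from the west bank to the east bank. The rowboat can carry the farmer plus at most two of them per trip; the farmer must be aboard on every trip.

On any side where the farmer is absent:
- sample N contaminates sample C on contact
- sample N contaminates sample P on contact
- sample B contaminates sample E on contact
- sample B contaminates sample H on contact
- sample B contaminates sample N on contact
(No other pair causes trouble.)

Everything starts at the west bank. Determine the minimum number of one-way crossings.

9

Counting alone: the farmer can take at most 2 across per trip to the east bank, so moving all 7 needs at least 4 loaded trips out, with a return between consecutive ones — at least 7 crossings.
The safety rule pushes this higher. Following every safe sequence of crossings, the most of the 7 that can be at the east bank as the rowboat arrives there on crossing 7 is 6 — never all 7.
So no plan with fewer than 9 crossings exists, and this one achieves 9:
1. Farmer goes to the east bank with sample B and sample N.  [the west bank: sample C, sample E, sample H, sample K, sample P | the east bank: sample B, sample N]
2. Farmer goes back to the west bank with sample B.  [the west bank: sample B, sample C, sample E, sample H, sample K, sample P | the east bank: sample N]
3. Farmer goes to the east bank with sample B and sample K.  [the west bank: sample C, sample E, sample H, sample P | the east bank: sample B, sample K, sample N]
4. Farmer goes back to the west bank with sample B.  [the west bank: sample B, sample C, sample E, sample H, sample P | the east bank: sample K, sample N]
5. Farmer goes to the east bank with sample E and sample H.  [the west bank: sample B, sample C, sample P | the east bank: sample E, sample H, sample K, sample N]
6. Farmer goes back to the west bank alone.  [the west bank: sample B, sample C, sample P | the east bank: sample E, sample H, sample K, sample N]
7. Farmer goes to the east bank with sample C and sample P.  [the west bank: sample B | the east bank: sample C, sample E, sample H, sample K, sample N, sample P]
8. Farmer goes back to the west bank with sample N.  [the west bank: sample B, sample N | the east bank: sample C, sample E, sample H, sample K, sample P]
9. Farmer goes to the east bank with sample B and sample N.  [the west bank: — | the east bank: sample B, sample C, sample E, sample H, sample K, sample N, sample P]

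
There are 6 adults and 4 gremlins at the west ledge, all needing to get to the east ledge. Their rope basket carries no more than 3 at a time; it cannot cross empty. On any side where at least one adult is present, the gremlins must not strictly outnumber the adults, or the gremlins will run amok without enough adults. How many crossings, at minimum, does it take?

Counting alone: each trip to the east ledge takes at most 3 across and each return brings at least 1 back, so after t trips out (and t−1 returns) at most 3t − (t−1) of the 10 are across; that first reaches 10 at t = 5, so at least 9 crossings are needed.
The plan below uses exactly 9 crossings, so it is optimal:
1. 2 gremlins → the east ledge.  (the west ledge: 6A 2G; the east ledge: 0A 2G)
2. 1 gremlin ← the west ledge.  (the west ledge: 6A 3G; the east ledge: 0A 1G)
3. 3 gremlins → the east ledge.  (the west ledge: 6A 0G; the east ledge: 0A 4G)
4. 1 gremlin ← the west ledge.  (the west ledge: 6A 1G; the east ledge: 0A 3G)
5. 3 adults → the east ledge.  (the west ledge: 3A 1G; the east ledge: 3A 3G)
6. 1 gremlin ← the west ledge.  (the west ledge: 3A 2G; the east ledge: 3A 2G)
7. 1 adult and 2 gremlins → the east ledge.  (the west ledge: 2A 0G; the east ledge: 4A 4G)
8. 1 gremlin ← the west ledge.  (the west ledge: 2A 1G; the east ledge: 4A 3G)
9. 2 adults and 1 gremlin → the east ledge.  (the west ledge: 0A 0G; the east ledge: 6A 4G)

9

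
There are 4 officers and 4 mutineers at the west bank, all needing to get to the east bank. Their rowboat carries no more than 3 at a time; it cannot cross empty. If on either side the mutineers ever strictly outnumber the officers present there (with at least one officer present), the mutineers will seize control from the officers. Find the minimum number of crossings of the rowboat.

Counting alone: each trip to the east bank takes at most 3 across and each return brings at least 1 back, so after t trips out (and t−1 returns) at most 3t − (t−1) of the 8 are across; that first reaches 8 at t = 4, so at least 7 crossings are needed.
The safety rule pushes this higher. Following every safe sequence of crossings, the most of the 8 that can be at the east bank as the rowboat arrives there on crossing 7 is 7 — never all 8.
So no plan with fewer than 9 crossings exists, and this one achieves 9:
1. 2 mutineers → the east bank.  (the west bank: 4O 2M; the east bank: 0O 2M)
2. 1 mutineer ← the west bank.  (the west bank: 4O 3M; the east bank: 0O 1M)
3. 3 mutineers → the east bank.  (the west bank: 4O 0M; the east bank: 0O 4M)
4. 1 mutineer ← the west bank.  (the west bank: 4O 1M; the east bank: 0O 3M)
5. 3 officers → the east bank.  (the west bank: 1O 1M; the east bank: 3O 3M)
6. 1 officer and 1 mutineer ← the west bank.  (the west bank: 2O 2M; the east bank: 2O 2M)
7. 2 officers → the east bank.  (the west bank: 0O 2M; the east bank: 4O 2M)
8. 1 mutineer ← the west bank.  (the west bank: 0O 3M; the east bank: 4O 1M)
9. 3 mutineers → the east bank.  (the west bank: 0O 0M; the east bank: 4O 4M)

9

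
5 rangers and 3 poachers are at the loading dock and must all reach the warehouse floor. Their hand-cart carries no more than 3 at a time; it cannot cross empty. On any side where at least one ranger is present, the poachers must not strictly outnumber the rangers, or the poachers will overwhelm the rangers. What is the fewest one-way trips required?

7

Counting alone: each trip to the warehouse floor takes at most 3 across and each return brings at least 1 back, so after t trips out (and t−1 returns) at most 3t − (t−1) of the 8 are across; that first reaches 8 at t = 4, so at least 7 crossings are needed.
The plan below uses exactly 7 crossings, so it is optimal:
1. 2 poachers → the warehouse floor.  (the loading dock: 5R 1P; the warehouse floor: 0R 2P)
2. 1 poacher ← the loading dock.  (the loading dock: 5R 2P; the warehouse floor: 0R 1P)
3. 2 rangers and 1 poacher → the warehouse floor.  (the loading dock: 3R 1P; the warehouse floor: 2R 2P)
4. 1 poacher ← the loading dock.  (the loading dock: 3R 2P; the warehouse floor: 2R 1P)
5. 1 ranger and 2 poachers → the warehouse floor.  (the loading dock: 2R 0P; the warehouse floor: 3R 3P)
6. 1 poacher ← the loading dock.  (the loading dock: 2R 1P; the warehouse floor: 3R 2P)
7. 2 rangers and 1 poacher → the warehouse floor.  (the loading dock: 0R 0P; the warehouse floor: 5R 3P)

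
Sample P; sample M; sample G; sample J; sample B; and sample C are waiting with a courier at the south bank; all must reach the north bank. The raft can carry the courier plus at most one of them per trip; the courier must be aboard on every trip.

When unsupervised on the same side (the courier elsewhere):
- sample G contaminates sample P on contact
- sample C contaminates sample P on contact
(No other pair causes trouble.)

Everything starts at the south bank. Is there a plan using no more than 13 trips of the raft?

Yes

Yes — this plan uses 13 crossings (≤ 13):
1. Courier goes to the north bank with sample P.  [the south bank: sample B, sample C, sample G, sample J, sample M | the north bank: sample P]
2. Courier goes back to the south bank alone.  [the south bank: sample B, sample C, sample G, sample J, sample M | the north bank: sample P]
3. Courier goes to the north bank with sample M.  [the south bank: sample B, sample C, sample G, sample J | the north bank: sample M, sample P]
4. Courier goes back to the south bank alone.  [the south bank: sample B, sample C, sample G, sample J | the north bank: sample M, sample P]
5. Courier goes to the north bank with sample G.  [the south bank: sample B, sample C, sample J | the north bank: sample G, sample M, sample P]
6. Courier goes back to the south bank with sample P.  [the south bank: sample B, sample C, sample J, sample P | the north bank: sample G, sample M]
7. Courier goes to the north bank with sample C.  [the south bank: sample B, sample J, sample P | the north bank: sample C, sample G, sample M]
8. Courier goes back to the south bank alone.  [the south bank: sample B, sample J, sample P | the north bank: sample C, sample G, sample M]
9. Courier goes to the north bank with sample J.  [the south bank: sample B, sample P | the north bank: sample C, sample G, sample J, sample M]
10. Courier goes back to the south bank alone.  [the south bank: sample B, sample P | the north bank: sample C, sample G, sample J, sample M]
11. Courier goes to the north bank with sample B.  [the south bank: sample P | the north bank: sample B, sample C, sample G, sample J, sample M]
12. Courier goes back to the south bank alone.  [the south bank: sample P | the north bank: sample B, sample C, sample G, sample J, sample M]
13. Courier goes to the north bank with sample P.  [the south bank: — | the north bank: sample B, sample C, sample G, sample J, sample M, sample P]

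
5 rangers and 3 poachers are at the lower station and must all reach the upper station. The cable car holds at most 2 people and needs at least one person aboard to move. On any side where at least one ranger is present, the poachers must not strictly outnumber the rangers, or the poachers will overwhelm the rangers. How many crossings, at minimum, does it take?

13

Counting alone: each trip to the upper station takes at most 2 across and each return brings at least 1 back, so after t trips out (and t−1 returns) at most 2t − (t−1) of the 8 are across; that first reaches 8 at t = 7, so at least 13 crossings are needed.
The plan below uses exactly 13 crossings, so it is optimal:
1. 2 poachers → the upper station.  (the lower station: 5R 1P; the upper station: 0R 2P)
2. 1 poacher ← the lower station.  (the lower station: 5R 2P; the upper station: 0R 1P)
3. 2 poachers → the upper station.  (the lower station: 5R 0P; the upper station: 0R 3P)
4. 1 poacher ← the lower station.  (the lower station: 5R 1P; the upper station: 0R 2P)
5. 2 rangers → the upper station.  (the lower station: 3R 1P; the upper station: 2R 2P)
6. 1 poacher ← the lower station.  (the lower station: 3R 2P; the upper station: 2R 1P)
7. 1 ranger and 1 poacher → the upper station.  (the lower station: 2R 1P; the upper station: 3R 2P)
8. 1 poacher ← the lower station.  (the lower station: 2R 2P; the upper station: 3R 1P)
9. 2 poachers → the upper station.  (the lower station: 2R 0P; the upper station: 3R 3P)
10. 1 poacher ← the lower station.  (the lower station: 2R 1P; the upper station: 3R 2P)
11. 1 ranger and 1 poacher → the upper station.  (the lower station: 1R 0P; the upper station: 4R 3P)
12. 1 poacher ← the lower station.  (the lower station: 1R 1P; the upper station: 4R 2P)
13. 1 ranger and 1 poacher → the upper station.  (the lower station: 0R 0P; the upper station: 5R 3P)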